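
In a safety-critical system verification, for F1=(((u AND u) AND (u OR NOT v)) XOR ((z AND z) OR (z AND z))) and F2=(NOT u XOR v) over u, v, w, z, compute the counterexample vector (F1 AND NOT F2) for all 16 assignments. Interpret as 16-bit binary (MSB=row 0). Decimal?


F1 = (((u AND u) AND (u OR NOT v)) XOR ((z AND z) OR (z AND z)))
F2 = (NOT u XOR v)
Counterexample to F1=>F2 is where F1=1 and F2=0.
Evaluate each row (bits = u,v,w,z, MSB first):
  row 0 [0000]: F1=0 F2=1 -> F1&~F2 -> 0
  row 1 [0001]: F1=1 F2=1 -> F1&~F2 -> 0
  row 2 [0010]: F1=0 F2=1 -> F1&~F2 -> 0
  row 3 [0011]: F1=1 F2=1 -> F1&~F2 -> 0
  row 4 [0100]: F1=0 F2=0 -> F1&~F2 -> 0
  row 5 [0101]: F1=1 F2=0 -> F1&~F2 -> 1
  row 6 [0110]: F1=0 F2=0 -> F1&~F2 -> 0
  row 7 [0111]: F1=1 F2=0 -> F1&~F2 -> 1
  row 8 [1000]: F1=1 F2=0 -> F1&~F2 -> 1
  row 9 [1001]: F1=0 F2=0 -> F1&~F2 -> 0
  row 10 [1010]: F1=1 F2=0 -> F1&~F2 -> 1
  row 11 [1011]: F1=0 F2=0 -> F1&~F2 -> 0
  row 12 [1100]: F1=1 F2=1 -> F1&~F2 -> 0
  row 13 [1101]: F1=0 F2=1 -> F1&~F2 -> 0
  row 14 [1110]: F1=1 F2=1 -> F1&~F2 -> 0
  row 15 [1111]: F1=0 F2=1 -> F1&~F2 -> 0
Full result column, 4 rows per line (u,v fixed per line; w,z runs 00..11 left to right):
  rows 0-3 [u,v=00]: 0000  = hex 0
  rows 4-7 [u,v=01]: 0101  = hex 5
  rows 8-11 [u,v=10]: 1010  = hex A
  rows 12-15 [u,v=11]: 0000  = hex 0
Counterexample vector (row 0 .. row 15) = 0000010110100000
Output column grouped in 4s = 0000 0101 1010 0000 = 0x05A0
Convert to decimal digit by digit (value = value*16 + digit):
  0 -> 0
  0*16 + 5 = 5
  5*16 + 10 (A) = 90
  90*16 + 0 = 1440
Decimal = 1440

1440


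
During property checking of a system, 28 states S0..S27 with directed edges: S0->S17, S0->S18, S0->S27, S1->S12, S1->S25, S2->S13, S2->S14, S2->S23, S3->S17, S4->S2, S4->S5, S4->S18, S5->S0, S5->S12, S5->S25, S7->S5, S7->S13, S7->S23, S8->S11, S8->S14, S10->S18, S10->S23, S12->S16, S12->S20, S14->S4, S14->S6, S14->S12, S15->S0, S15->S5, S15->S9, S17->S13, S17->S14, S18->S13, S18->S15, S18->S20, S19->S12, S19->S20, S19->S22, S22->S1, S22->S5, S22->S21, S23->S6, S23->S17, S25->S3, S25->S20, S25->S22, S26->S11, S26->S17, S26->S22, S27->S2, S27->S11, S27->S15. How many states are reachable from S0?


BFS from S0:
  layer 0: {S0}
  layer 1: {S17, S18, S27}
  layer 2: {S2, S11, S13, S14, S15, S20}
  layer 3: {S4, S5, S6, S9, S12, S23}
  layer 4: {S16, S25}
  layer 5: {S3, S22}
  layer 6: {S1, S21}
Reachable set: {S0, S1, S2, S3, S4, S5, S6, S9, S11, S12, S13, S14, S15, S16, S17, S18, S20, S21, S22, S23, S25, S27}
Count = 22

22


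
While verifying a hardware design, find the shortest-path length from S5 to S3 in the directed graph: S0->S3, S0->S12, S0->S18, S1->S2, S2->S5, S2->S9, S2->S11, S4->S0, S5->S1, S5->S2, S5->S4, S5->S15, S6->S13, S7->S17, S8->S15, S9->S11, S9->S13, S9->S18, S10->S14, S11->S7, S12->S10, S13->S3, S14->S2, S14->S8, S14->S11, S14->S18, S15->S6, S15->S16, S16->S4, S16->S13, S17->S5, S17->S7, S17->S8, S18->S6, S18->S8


BFS layer-by-layer from S5:
  dist 0: {S5}
  dist 1: {S1, S2, S4, S15}
  dist 2: {S0, S6, S9, S11, S16}
  dist 3: {S3, S7, S12, S13, S18}
  -> S3 reached at distance 3
Shortest path length = 3

3


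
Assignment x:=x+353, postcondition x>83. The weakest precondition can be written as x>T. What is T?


Formula: wp(x:=E, P) = P[E/x] (substitute E for x in postcondition)
Step 1: Postcondition: x>83
Step 2: Substitute x+353 for x: x+353>83
Step 3: Solve for x: x > 83-353 = -270

-270


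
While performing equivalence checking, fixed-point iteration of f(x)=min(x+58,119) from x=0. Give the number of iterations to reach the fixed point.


Step 1: x=0, cap=119, increment=58
Step 2: x grows by 58 each step until capped at 119; fixed point is x=119
Step 3: iterations = ceil(119/58) = 3

3


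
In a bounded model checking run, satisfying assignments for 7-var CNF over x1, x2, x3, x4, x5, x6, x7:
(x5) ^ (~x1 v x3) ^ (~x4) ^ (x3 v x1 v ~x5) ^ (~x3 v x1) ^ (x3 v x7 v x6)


CNF with 6 clauses over 7 vars (128 assignments).
An assignment satisfies CNF iff every clause has >=1 true literal.
Check each row (bits = x1,x2,x3,x4,x5,x6,x7; clause T/F shown):
  row 0 [0000000]: clauses=FTTTTF -> 0
  row 1 [0000001]: clauses=FTTTTT -> 0
  row 2 [0000010]: clauses=FTTTTT -> 0
  row 3 [0000011]: clauses=FTTTTT -> 0
  row 4 [0000100]: clauses=TTTFTF -> 0
  (every remaining row is evaluated the same way; all 128 results are listed next)
Full result column, 8 rows per line (x1,x2,x3,x4 fixed per line; x5,x6,x7 runs 000..111 left to right):
  rows 0-7 [x1,x2,x3,x4=0000]: 00000000  (ones: 0)
  rows 8-15 [x1,x2,x3,x4=0001]: 00000000  (ones: 0)
  rows 16-23 [x1,x2,x3,x4=0010]: 00000000  (ones: 0)
  rows 24-31 [x1,x2,x3,x4=0011]: 00000000  (ones: 0)
  rows 32-39 [x1,x2,x3,x4=0100]: 00000000  (ones: 0)
  rows 40-47 [x1,x2,x3,x4=0101]: 00000000  (ones: 0)
  rows 48-55 [x1,x2,x3,x4=0110]: 00000000  (ones: 0)
  rows 56-63 [x1,x2,x3,x4=0111]: 00000000  (ones: 0)
  rows 64-71 [x1,x2,x3,x4=1000]: 00000000  (ones: 0)
  rows 72-79 [x1,x2,x3,x4=1001]: 00000000  (ones: 0)
  rows 80-87 [x1,x2,x3,x4=1010]: 00001111  (ones: 4)
  rows 88-95 [x1,x2,x3,x4=1011]: 00000000  (ones: 0)
  rows 96-103 [x1,x2,x3,x4=1100]: 00000000  (ones: 0)
  rows 104-111 [x1,x2,x3,x4=1101]: 00000000  (ones: 0)
  rows 112-119 [x1,x2,x3,x4=1110]: 00001111  (ones: 4)
  rows 120-127 [x1,x2,x3,x4=1111]: 00000000  (ones: 0)
Satisfying assignments = 0+0+0+0+0+0+0+0+0+0+4+0+0+0+4+0 = 8

8


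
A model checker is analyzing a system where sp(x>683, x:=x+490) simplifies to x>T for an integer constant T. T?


Formula: sp(P, x:=E) = exists old_x. (x = E[old_x/x]) AND P[old_x/x] (old_x is the value of x before the assignment; eliminate old_x by solving x = E[old_x/x] for old_x)
Step 1: Precondition P: x>683, i.e. old_x > 683
Step 2: Assignment gives x = old_x + 490, so old_x = x - 490
Step 3: Substitute into P: x - 490 > 683
Step 4: Simplify: x > 683+490 = 1173

1173


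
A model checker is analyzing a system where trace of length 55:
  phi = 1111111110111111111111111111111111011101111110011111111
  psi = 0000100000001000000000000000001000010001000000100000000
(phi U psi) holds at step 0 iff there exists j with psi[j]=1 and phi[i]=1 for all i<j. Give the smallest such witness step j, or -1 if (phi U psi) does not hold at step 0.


(phi U psi) at 0: need smallest j with psi[j]=1 and phi[i]=1 for all i in [0,j).
Scan from step 0:
  step 0: phi=1, psi=0 -> continue
  step 1: phi=1, psi=0 -> continue
  step 2: phi=1, psi=0 -> continue
  step 3: phi=1, psi=0 -> continue
  step 4: psi=1 and phi held for [0,4) -> witness found
Witness step = 4

4


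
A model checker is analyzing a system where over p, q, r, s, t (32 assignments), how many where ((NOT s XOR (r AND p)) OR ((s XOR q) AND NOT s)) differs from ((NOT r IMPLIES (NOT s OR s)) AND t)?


F1 = ((NOT s XOR (r AND p)) OR ((s XOR q) AND NOT s))
F2 = ((NOT r IMPLIES (NOT s OR s)) AND t)
Evaluate both on each of 32 rows (bits = p,q,r,s,t):
  row 0 [00000]: F1=1 F2=0 (differ) -> 1
  row 1 [00001]: F1=1 F2=1 -> 0
  row 2 [00010]: F1=0 F2=0 -> 0
  row 3 [00011]: F1=0 F2=1 (differ) -> 1
  row 4 [00100]: F1=1 F2=0 (differ) -> 1
  row 5 [00101]: F1=1 F2=1 -> 0
  row 6 [00110]: F1=0 F2=0 -> 0
  row 7 [00111]: F1=0 F2=1 (differ) -> 1
  row 8 [01000]: F1=1 F2=0 (differ) -> 1
  row 9 [01001]: F1=1 F2=1 -> 0
  row 10 [01010]: F1=0 F2=0 -> 0
  row 11 [01011]: F1=0 F2=1 (differ) -> 1
  row 12 [01100]: F1=1 F2=0 (differ) -> 1
  row 13 [01101]: F1=1 F2=1 -> 0
  row 14 [01110]: F1=0 F2=0 -> 0
  row 15 [01111]: F1=0 F2=1 (differ) -> 1
  row 16 [10000]: F1=1 F2=0 (differ) -> 1
  row 17 [10001]: F1=1 F2=1 -> 0
  row 18 [10010]: F1=0 F2=0 -> 0
  row 19 [10011]: F1=0 F2=1 (differ) -> 1
  row 20 [10100]: F1=0 F2=0 -> 0
  row 21 [10101]: F1=0 F2=1 (differ) -> 1
  row 22 [10110]: F1=1 F2=0 (differ) -> 1
  row 23 [10111]: F1=1 F2=1 -> 0
  row 24 [11000]: F1=1 F2=0 (differ) -> 1
  row 25 [11001]: F1=1 F2=1 -> 0
  row 26 [11010]: F1=0 F2=0 -> 0
  row 27 [11011]: F1=0 F2=1 (differ) -> 1
  row 28 [11100]: F1=1 F2=0 (differ) -> 1
  row 29 [11101]: F1=1 F2=1 -> 0
  row 30 [11110]: F1=1 F2=0 (differ) -> 1
  row 31 [11111]: F1=1 F2=1 -> 0
Full result column, 8 rows per line (p,q fixed per line; r,s,t runs 000..111 left to right):
  rows 0-7 [p,q=00]: 10011001  (ones: 4)
  rows 8-15 [p,q=01]: 10011001  (ones: 4)
  rows 16-23 [p,q=10]: 10010110  (ones: 4)
  rows 24-31 [p,q=11]: 10011010  (ones: 4)
Disagreements = 4+4+4+4 = 16

16


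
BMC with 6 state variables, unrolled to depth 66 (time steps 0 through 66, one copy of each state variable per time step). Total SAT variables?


BMC unrolls to depth k, creating one copy of each state var for steps 0..k.
Step count = 66 + 1 = 67 (steps 0 through 66)
Vars per step = 6
Total = 6 * 67 = 402

402


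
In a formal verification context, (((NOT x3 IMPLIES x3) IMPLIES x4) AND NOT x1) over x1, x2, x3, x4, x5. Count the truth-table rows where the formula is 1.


Formula: (((NOT x3 IMPLIES x3) IMPLIES x4) AND NOT x1) over 5 vars (32 rows)
Evaluate each row (x1, x2, x3, x4, x5 as bits, MSB first):
  row 0 [00000]: (((NOT 0 IMPLIES 0) IMPLIES 0) AND NOT 0) -> 1
  row 1 [00001]: (((NOT 0 IMPLIES 0) IMPLIES 0) AND NOT 0) -> 1
  row 2 [00010]: (((NOT 0 IMPLIES 0) IMPLIES 1) AND NOT 0) -> 1
  row 3 [00011]: (((NOT 0 IMPLIES 0) IMPLIES 1) AND NOT 0) -> 1
  row 4 [00100]: (((NOT 1 IMPLIES 1) IMPLIES 0) AND NOT 0) -> 0
  row 5 [00101]: (((NOT 1 IMPLIES 1) IMPLIES 0) AND NOT 0) -> 0
  row 6 [00110]: (((NOT 1 IMPLIES 1) IMPLIES 1) AND NOT 0) -> 1
  row 7 [00111]: (((NOT 1 IMPLIES 1) IMPLIES 1) AND NOT 0) -> 1
  row 8 [01000]: (((NOT 0 IMPLIES 0) IMPLIES 0) AND NOT 0) -> 1
  row 9 [01001]: (((NOT 0 IMPLIES 0) IMPLIES 0) AND NOT 0) -> 1
  row 10 [01010]: (((NOT 0 IMPLIES 0) IMPLIES 1) AND NOT 0) -> 1
  row 11 [01011]: (((NOT 0 IMPLIES 0) IMPLIES 1) AND NOT 0) -> 1
  row 12 [01100]: (((NOT 1 IMPLIES 1) IMPLIES 0) AND NOT 0) -> 0
  row 13 [01101]: (((NOT 1 IMPLIES 1) IMPLIES 0) AND NOT 0) -> 0
  row 14 [01110]: (((NOT 1 IMPLIES 1) IMPLIES 1) AND NOT 0) -> 1
  row 15 [01111]: (((NOT 1 IMPLIES 1) IMPLIES 1) AND NOT 0) -> 1
  row 16 [10000]: (((NOT 0 IMPLIES 0) IMPLIES 0) AND NOT 1) -> 0
  row 17 [10001]: (((NOT 0 IMPLIES 0) IMPLIES 0) AND NOT 1) -> 0
  row 18 [10010]: (((NOT 0 IMPLIES 0) IMPLIES 1) AND NOT 1) -> 0
  row 19 [10011]: (((NOT 0 IMPLIES 0) IMPLIES 1) AND NOT 1) -> 0
  row 20 [10100]: (((NOT 1 IMPLIES 1) IMPLIES 0) AND NOT 1) -> 0
  row 21 [10101]: (((NOT 1 IMPLIES 1) IMPLIES 0) AND NOT 1) -> 0
  row 22 [10110]: (((NOT 1 IMPLIES 1) IMPLIES 1) AND NOT 1) -> 0
  row 23 [10111]: (((NOT 1 IMPLIES 1) IMPLIES 1) AND NOT 1) -> 0
  row 24 [11000]: (((NOT 0 IMPLIES 0) IMPLIES 0) AND NOT 1) -> 0
  row 25 [11001]: (((NOT 0 IMPLIES 0) IMPLIES 0) AND NOT 1) -> 0
  row 26 [11010]: (((NOT 0 IMPLIES 0) IMPLIES 1) AND NOT 1) -> 0
  row 27 [11011]: (((NOT 0 IMPLIES 0) IMPLIES 1) AND NOT 1) -> 0
  row 28 [11100]: (((NOT 1 IMPLIES 1) IMPLIES 0) AND NOT 1) -> 0
  row 29 [11101]: (((NOT 1 IMPLIES 1) IMPLIES 0) AND NOT 1) -> 0
  row 30 [11110]: (((NOT 1 IMPLIES 1) IMPLIES 1) AND NOT 1) -> 0
  row 31 [11111]: (((NOT 1 IMPLIES 1) IMPLIES 1) AND NOT 1) -> 0
Full result column, 8 rows per line (x1,x2 fixed per line; x3,x4,x5 runs 000..111 left to right):
  rows 0-7 [x1,x2=00]: 11110011  (ones: 6)
  rows 8-15 [x1,x2=01]: 11110011  (ones: 6)
  rows 16-23 [x1,x2=10]: 00000000  (ones: 0)
  rows 24-31 [x1,x2=11]: 00000000  (ones: 0)
Count of 1-rows = 6+6+0+0 = 12

12


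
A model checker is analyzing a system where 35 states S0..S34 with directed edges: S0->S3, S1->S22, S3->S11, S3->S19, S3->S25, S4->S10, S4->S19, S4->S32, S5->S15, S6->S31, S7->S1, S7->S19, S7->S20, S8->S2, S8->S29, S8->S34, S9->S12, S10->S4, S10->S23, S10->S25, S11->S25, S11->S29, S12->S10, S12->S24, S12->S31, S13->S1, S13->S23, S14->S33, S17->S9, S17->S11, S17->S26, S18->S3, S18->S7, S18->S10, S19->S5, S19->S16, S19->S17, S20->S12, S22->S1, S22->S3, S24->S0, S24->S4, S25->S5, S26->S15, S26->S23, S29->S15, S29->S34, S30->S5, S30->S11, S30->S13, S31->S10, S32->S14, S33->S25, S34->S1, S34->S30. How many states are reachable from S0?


BFS from S0:
  layer 0: {S0}
  layer 1: {S3}
  layer 2: {S11, S19, S25}
  layer 3: {S5, S16, S17, S29}
  layer 4: {S9, S15, S26, S34}
  layer 5: {S1, S12, S23, S30}
  layer 6: {S10, S13, S22, S24, S31}
  layer 7: {S4}
  layer 8: {S32}
  layer 9: {S14}
  layer 10: {S33}
Reachable set: {S0, S1, S3, S4, S5, S9, S10, S11, S12, S13, S14, S15, S16, S17, S19, S22, S23, S24, S25, S26, S29, S30, S31, S32, S33, S34}
Count = 26

26


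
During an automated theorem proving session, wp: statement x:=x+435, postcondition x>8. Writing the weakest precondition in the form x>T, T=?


Formula: wp(x:=E, P) = P[E/x] (substitute E for x in postcondition)
Step 1: Postcondition: x>8
Step 2: Substitute x+435 for x: x+435>8
Step 3: Solve for x: x > 8-435 = -427

-427


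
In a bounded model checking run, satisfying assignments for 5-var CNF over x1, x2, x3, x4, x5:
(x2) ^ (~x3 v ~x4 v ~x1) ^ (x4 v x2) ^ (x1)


CNF with 4 clauses over 5 vars (32 assignments).
An assignment satisfies CNF iff every clause has >=1 true literal.
Check each row (bits = x1,x2,x3,x4,x5; clause T/F shown):
  row 0 [00000]: clauses=FTFF -> 0
  row 1 [00001]: clauses=FTFF -> 0
  row 2 [00010]: clauses=FTTF -> 0
  row 3 [00011]: clauses=FTTF -> 0
  row 4 [00100]: clauses=FTFF -> 0
  row 5 [00101]: clauses=FTFF -> 0
  row 6 [00110]: clauses=FTTF -> 0
  row 7 [00111]: clauses=FTTF -> 0
  row 8 [01000]: clauses=TTTF -> 0
  row 9 [01001]: clauses=TTTF -> 0
  row 10 [01010]: clauses=TTTF -> 0
  row 11 [01011]: clauses=TTTF -> 0
  row 12 [01100]: clauses=TTTF -> 0
  row 13 [01101]: clauses=TTTF -> 0
  row 14 [01110]: clauses=TTTF -> 0
  row 15 [01111]: clauses=TTTF -> 0
  row 16 [10000]: clauses=FTFT -> 0
  row 17 [10001]: clauses=FTFT -> 0
  row 18 [10010]: clauses=FTTT -> 0
  row 19 [10011]: clauses=FTTT -> 0
  row 20 [10100]: clauses=FTFT -> 0
  row 21 [10101]: clauses=FTFT -> 0
  row 22 [10110]: clauses=FFTT -> 0
  row 23 [10111]: clauses=FFTT -> 0
  row 24 [11000]: clauses=TTTT -> 1
  row 25 [11001]: clauses=TTTT -> 1
  row 26 [11010]: clauses=TTTT -> 1
  row 27 [11011]: clauses=TTTT -> 1
  row 28 [11100]: clauses=TTTT -> 1
  row 29 [11101]: clauses=TTTT -> 1
  row 30 [11110]: clauses=TFTT -> 0
  row 31 [11111]: clauses=TFTT -> 0
Full result column, 8 rows per line (x1,x2 fixed per line; x3,x4,x5 runs 000..111 left to right):
  rows 0-7 [x1,x2=00]: 00000000  (ones: 0)
  rows 8-15 [x1,x2=01]: 00000000  (ones: 0)
  rows 16-23 [x1,x2=10]: 00000000  (ones: 0)
  rows 24-31 [x1,x2=11]: 11111100  (ones: 6)
Satisfying assignments = 0+0+0+6 = 6

6


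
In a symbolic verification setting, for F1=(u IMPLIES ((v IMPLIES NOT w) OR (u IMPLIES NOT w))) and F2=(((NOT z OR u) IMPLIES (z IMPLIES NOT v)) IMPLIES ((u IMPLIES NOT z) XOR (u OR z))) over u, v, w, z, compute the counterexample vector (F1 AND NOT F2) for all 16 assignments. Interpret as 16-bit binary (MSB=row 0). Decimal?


F1 = (u IMPLIES ((v IMPLIES NOT w) OR (u IMPLIES NOT w)))
F2 = (((NOT z OR u) IMPLIES (z IMPLIES NOT v)) IMPLIES ((u IMPLIES NOT z) XOR (u OR z)))
Counterexample to F1=>F2 is where F1=1 and F2=0.
Evaluate each row (bits = u,v,w,z, MSB first):
  row 0 [0000]: F1=1 F2=1 -> F1&~F2 -> 0
  row 1 [0001]: F1=1 F2=0 -> F1&~F2 -> 1
  row 2 [0010]: F1=1 F2=1 -> F1&~F2 -> 0
  row 3 [0011]: F1=1 F2=0 -> F1&~F2 -> 1
  row 4 [0100]: F1=1 F2=1 -> F1&~F2 -> 0
  row 5 [0101]: F1=1 F2=0 -> F1&~F2 -> 1
  row 6 [0110]: F1=1 F2=1 -> F1&~F2 -> 0
  row 7 [0111]: F1=1 F2=0 -> F1&~F2 -> 1
  row 8 [1000]: F1=1 F2=0 -> F1&~F2 -> 1
  row 9 [1001]: F1=1 F2=1 -> F1&~F2 -> 0
  row 10 [1010]: F1=1 F2=0 -> F1&~F2 -> 1
  row 11 [1011]: F1=1 F2=1 -> F1&~F2 -> 0
  row 12 [1100]: F1=1 F2=0 -> F1&~F2 -> 1
  row 13 [1101]: F1=1 F2=1 -> F1&~F2 -> 0
  row 14 [1110]: F1=0 F2=0 -> F1&~F2 -> 0
  row 15 [1111]: F1=0 F2=1 -> F1&~F2 -> 0
Full result column, 4 rows per line (u,v fixed per line; w,z runs 00..11 left to right):
  rows 0-3 [u,v=00]: 0101  = hex 5
  rows 4-7 [u,v=01]: 0101  = hex 5
  rows 8-11 [u,v=10]: 1010  = hex A
  rows 12-15 [u,v=11]: 1000  = hex 8
Counterexample vector (row 0 .. row 15) = 0101010110101000
Output column grouped in 4s = 0101 0101 1010 1000 = 0x55A8
Convert to decimal digit by digit (value = value*16 + digit):
  5 -> 5
  5*16 + 5 = 85
  85*16 + 10 (A) = 1370
  1370*16 + 8 = 21928
Decimal = 21928

21928


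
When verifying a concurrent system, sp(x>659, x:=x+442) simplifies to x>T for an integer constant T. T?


Formula: sp(P, x:=E) = exists old_x. (x = E[old_x/x]) AND P[old_x/x] (old_x is the value of x before the assignment; eliminate old_x by solving x = E[old_x/x] for old_x)
Step 1: Precondition P: x>659, i.e. old_x > 659
Step 2: Assignment gives x = old_x + 442, so old_x = x - 442
Step 3: Substitute into P: x - 442 > 659
Step 4: Simplify: x > 659+442 = 1101

1101


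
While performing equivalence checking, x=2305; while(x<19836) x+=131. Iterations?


Step 1: x goes from 2305 toward 19836 by 131; the body runs while x<19836, so iterations = ceil((bound-start)/step)
Step 2: Distance=17531
Step 3: ceil(17531/131)=134

134


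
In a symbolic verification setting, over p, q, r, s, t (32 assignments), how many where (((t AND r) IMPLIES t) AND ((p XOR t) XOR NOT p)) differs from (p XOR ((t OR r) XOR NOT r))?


F1 = (((t AND r) IMPLIES t) AND ((p XOR t) XOR NOT p))
F2 = (p XOR ((t OR r) XOR NOT r))
Evaluate both on each of 32 rows (bits = p,q,r,s,t):
  row 0 [00000]: F1=1 F2=1 -> 0
  row 1 [00001]: F1=0 F2=0 -> 0
  row 2 [00010]: F1=1 F2=1 -> 0
  row 3 [00011]: F1=0 F2=0 -> 0
  row 4 [00100]: F1=1 F2=1 -> 0
  row 5 [00101]: F1=0 F2=1 (differ) -> 1
  row 6 [00110]: F1=1 F2=1 -> 0
  row 7 [00111]: F1=0 F2=1 (differ) -> 1
  row 8 [01000]: F1=1 F2=1 -> 0
  row 9 [01001]: F1=0 F2=0 -> 0
  row 10 [01010]: F1=1 F2=1 -> 0
  row 11 [01011]: F1=0 F2=0 -> 0
  row 12 [01100]: F1=1 F2=1 -> 0
  row 13 [01101]: F1=0 F2=1 (differ) -> 1
  row 14 [01110]: F1=1 F2=1 -> 0
  row 15 [01111]: F1=0 F2=1 (differ) -> 1
  row 16 [10000]: F1=1 F2=0 (differ) -> 1
  row 17 [10001]: F1=0 F2=1 (differ) -> 1
  row 18 [10010]: F1=1 F2=0 (differ) -> 1
  row 19 [10011]: F1=0 F2=1 (differ) -> 1
  row 20 [10100]: F1=1 F2=0 (differ) -> 1
  row 21 [10101]: F1=0 F2=0 -> 0
  row 22 [10110]: F1=1 F2=0 (differ) -> 1
  row 23 [10111]: F1=0 F2=0 -> 0
  row 24 [11000]: F1=1 F2=0 (differ) -> 1
  row 25 [11001]: F1=0 F2=1 (differ) -> 1
  row 26 [11010]: F1=1 F2=0 (differ) -> 1
  row 27 [11011]: F1=0 F2=1 (differ) -> 1
  row 28 [11100]: F1=1 F2=0 (differ) -> 1
  row 29 [11101]: F1=0 F2=0 -> 0
  row 30 [11110]: F1=1 F2=0 (differ) -> 1
  row 31 [11111]: F1=0 F2=0 -> 0
Full result column, 8 rows per line (p,q fixed per line; r,s,t runs 000..111 left to right):
  rows 0-7 [p,q=00]: 00000101  (ones: 2)
  rows 8-15 [p,q=01]: 00000101  (ones: 2)
  rows 16-23 [p,q=10]: 11111010  (ones: 6)
  rows 24-31 [p,q=11]: 11111010  (ones: 6)
Disagreements = 2+2+6+6 = 16

16


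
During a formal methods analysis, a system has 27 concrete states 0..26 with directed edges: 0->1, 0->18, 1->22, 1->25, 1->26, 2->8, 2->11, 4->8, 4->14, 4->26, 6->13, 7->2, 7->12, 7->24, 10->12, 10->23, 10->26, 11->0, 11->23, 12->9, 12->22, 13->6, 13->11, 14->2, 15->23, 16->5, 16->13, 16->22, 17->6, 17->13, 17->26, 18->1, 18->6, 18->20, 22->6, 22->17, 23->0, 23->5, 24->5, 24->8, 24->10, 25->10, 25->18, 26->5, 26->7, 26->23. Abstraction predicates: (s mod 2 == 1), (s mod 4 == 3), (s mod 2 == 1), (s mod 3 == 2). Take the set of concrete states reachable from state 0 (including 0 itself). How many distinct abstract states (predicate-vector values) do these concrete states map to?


BFS from 0:
Concrete reachable: {0, 1, 2, 5, 6, 7, 8, 9, 10, 11, 12, 13, 17, 18, 20, 22, 23, 24, 25, 26}
Abstract via predicates (s mod 2 == 1), (s mod 4 == 3), (s mod 2 == 1), (s mod 3 == 2):
  (0,0,0,0) <- {0, 6, 10, 12, 18, 22, 24}
  (0,0,0,1) <- {2, 8, 20, 26}
  (1,0,1,0) <- {1, 9, 13, 25}
  (1,0,1,1) <- {5, 17}
  (1,1,1,0) <- {7}
  (1,1,1,1) <- {11, 23}
Distinct abstract states = 6

6


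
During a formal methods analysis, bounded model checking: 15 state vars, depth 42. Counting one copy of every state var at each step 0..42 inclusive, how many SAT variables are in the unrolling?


BMC unrolls to depth k, creating one copy of each state var for steps 0..k.
Step count = 42 + 1 = 43 (steps 0 through 42)
Vars per step = 15
Total = 15 * 43 = 645

645


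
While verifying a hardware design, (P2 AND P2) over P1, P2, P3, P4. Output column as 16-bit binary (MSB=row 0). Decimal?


Formula: (P2 AND P2) over P1, P2, P3, P4 (16 rows)
Evaluate each row (bits = P1,P2,P3,P4, MSB first):
  row 0 [0000]: (0 AND 0) -> 0
  row 1 [0001]: (0 AND 0) -> 0
  row 2 [0010]: (0 AND 0) -> 0
  row 3 [0011]: (0 AND 0) -> 0
  row 4 [0100]: (1 AND 1) -> 1
  row 5 [0101]: (1 AND 1) -> 1
  row 6 [0110]: (1 AND 1) -> 1
  row 7 [0111]: (1 AND 1) -> 1
  row 8 [1000]: (0 AND 0) -> 0
  row 9 [1001]: (0 AND 0) -> 0
  row 10 [1010]: (0 AND 0) -> 0
  row 11 [1011]: (0 AND 0) -> 0
  row 12 [1100]: (1 AND 1) -> 1
  row 13 [1101]: (1 AND 1) -> 1
  row 14 [1110]: (1 AND 1) -> 1
  row 15 [1111]: (1 AND 1) -> 1
Full result column, 4 rows per line (P1,P2 fixed per line; P3,P4 runs 00..11 left to right):
  rows 0-3 [P1,P2=00]: 0000  = hex 0
  rows 4-7 [P1,P2=01]: 1111  = hex F
  rows 8-11 [P1,P2=10]: 0000  = hex 0
  rows 12-15 [P1,P2=11]: 1111  = hex F
Output column (row 0 .. row 15) = 0000111100001111
Output column grouped in 4s = 0000 1111 0000 1111 = 0x0F0F
Convert to decimal digit by digit (value = value*16 + digit):
  0 -> 0
  0*16 + 15 (F) = 15
  15*16 + 0 = 240
  240*16 + 15 (F) = 3855
Decimal = 3855

3855


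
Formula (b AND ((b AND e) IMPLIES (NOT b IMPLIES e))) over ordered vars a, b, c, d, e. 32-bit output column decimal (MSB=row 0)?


Formula: (b AND ((b AND e) IMPLIES (NOT b IMPLIES e))) over a, b, c, d, e (32 rows)
Evaluate each row (bits = a,b,c,d,e, MSB first):
  row 0 [00000]: (0 AND ((0 AND 0) IMPLIES (NOT 0 IMPLIES 0))) -> 0
  row 1 [00001]: (0 AND ((0 AND 1) IMPLIES (NOT 0 IMPLIES 1))) -> 0
  row 2 [00010]: (0 AND ((0 AND 0) IMPLIES (NOT 0 IMPLIES 0))) -> 0
  row 3 [00011]: (0 AND ((0 AND 1) IMPLIES (NOT 0 IMPLIES 1))) -> 0
  row 4 [00100]: (0 AND ((0 AND 0) IMPLIES (NOT 0 IMPLIES 0))) -> 0
  row 5 [00101]: (0 AND ((0 AND 1) IMPLIES (NOT 0 IMPLIES 1))) -> 0
  row 6 [00110]: (0 AND ((0 AND 0) IMPLIES (NOT 0 IMPLIES 0))) -> 0
  row 7 [00111]: (0 AND ((0 AND 1) IMPLIES (NOT 0 IMPLIES 1))) -> 0
  row 8 [01000]: (1 AND ((1 AND 0) IMPLIES (NOT 1 IMPLIES 0))) -> 1
  row 9 [01001]: (1 AND ((1 AND 1) IMPLIES (NOT 1 IMPLIES 1))) -> 1
  row 10 [01010]: (1 AND ((1 AND 0) IMPLIES (NOT 1 IMPLIES 0))) -> 1
  row 11 [01011]: (1 AND ((1 AND 1) IMPLIES (NOT 1 IMPLIES 1))) -> 1
  row 12 [01100]: (1 AND ((1 AND 0) IMPLIES (NOT 1 IMPLIES 0))) -> 1
  row 13 [01101]: (1 AND ((1 AND 1) IMPLIES (NOT 1 IMPLIES 1))) -> 1
  row 14 [01110]: (1 AND ((1 AND 0) IMPLIES (NOT 1 IMPLIES 0))) -> 1
  row 15 [01111]: (1 AND ((1 AND 1) IMPLIES (NOT 1 IMPLIES 1))) -> 1
  row 16 [10000]: (0 AND ((0 AND 0) IMPLIES (NOT 0 IMPLIES 0))) -> 0
  row 17 [10001]: (0 AND ((0 AND 1) IMPLIES (NOT 0 IMPLIES 1))) -> 0
  row 18 [10010]: (0 AND ((0 AND 0) IMPLIES (NOT 0 IMPLIES 0))) -> 0
  row 19 [10011]: (0 AND ((0 AND 1) IMPLIES (NOT 0 IMPLIES 1))) -> 0
  row 20 [10100]: (0 AND ((0 AND 0) IMPLIES (NOT 0 IMPLIES 0))) -> 0
  row 21 [10101]: (0 AND ((0 AND 1) IMPLIES (NOT 0 IMPLIES 1))) -> 0
  row 22 [10110]: (0 AND ((0 AND 0) IMPLIES (NOT 0 IMPLIES 0))) -> 0
  row 23 [10111]: (0 AND ((0 AND 1) IMPLIES (NOT 0 IMPLIES 1))) -> 0
  row 24 [11000]: (1 AND ((1 AND 0) IMPLIES (NOT 1 IMPLIES 0))) -> 1
  row 25 [11001]: (1 AND ((1 AND 1) IMPLIES (NOT 1 IMPLIES 1))) -> 1
  row 26 [11010]: (1 AND ((1 AND 0) IMPLIES (NOT 1 IMPLIES 0))) -> 1
  row 27 [11011]: (1 AND ((1 AND 1) IMPLIES (NOT 1 IMPLIES 1))) -> 1
  row 28 [11100]: (1 AND ((1 AND 0) IMPLIES (NOT 1 IMPLIES 0))) -> 1
  row 29 [11101]: (1 AND ((1 AND 1) IMPLIES (NOT 1 IMPLIES 1))) -> 1
  row 30 [11110]: (1 AND ((1 AND 0) IMPLIES (NOT 1 IMPLIES 0))) -> 1
  row 31 [11111]: (1 AND ((1 AND 1) IMPLIES (NOT 1 IMPLIES 1))) -> 1
Full result column, 4 rows per line (a,b,c fixed per line; d,e runs 00..11 left to right):
  rows 0-3 [a,b,c=000]: 0000  = hex 0
  rows 4-7 [a,b,c=001]: 0000  = hex 0
  rows 8-11 [a,b,c=010]: 1111  = hex F
  rows 12-15 [a,b,c=011]: 1111  = hex F
  rows 16-19 [a,b,c=100]: 0000  = hex 0
  rows 20-23 [a,b,c=101]: 0000  = hex 0
  rows 24-27 [a,b,c=110]: 1111  = hex F
  rows 28-31 [a,b,c=111]: 1111  = hex F
Output column (row 0 .. row 31) = 00000000111111110000000011111111
Output column grouped in 4s = 0000 0000 1111 1111 0000 0000 1111 1111 = 0x00FF00FF
Convert to decimal digit by digit (value = value*16 + digit):
  0 -> 0
  0*16 + 0 = 0
  0*16 + 15 (F) = 15
  15*16 + 15 (F) = 255
  255*16 + 0 = 4080
  4080*16 + 0 = 65280
  65280*16 + 15 (F) = 1044495
  1044495*16 + 15 (F) = 16711935
Decimal = 16711935

16711935


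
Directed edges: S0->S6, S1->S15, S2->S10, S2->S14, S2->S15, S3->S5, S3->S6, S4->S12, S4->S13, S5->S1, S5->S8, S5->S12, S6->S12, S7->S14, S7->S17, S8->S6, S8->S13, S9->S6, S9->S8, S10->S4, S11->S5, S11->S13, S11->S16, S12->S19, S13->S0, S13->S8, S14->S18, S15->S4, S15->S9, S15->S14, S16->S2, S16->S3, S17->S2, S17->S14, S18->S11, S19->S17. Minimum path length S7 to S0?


BFS layer-by-layer from S7:
  dist 0: {S7}
  dist 1: {S14, S17}
  dist 2: {S2, S18}
  dist 3: {S10, S11, S15}
  dist 4: {S4, S5, S9, S13, S16}
  dist 5: {S0, S1, S3, S6, S8, S12}
  -> S0 reached at distance 5
Shortest path length = 5

5


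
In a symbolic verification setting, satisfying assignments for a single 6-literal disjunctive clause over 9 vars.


Step 1: Total=2^9=512
Step 2: Unsat when all 6 false: 2^3=8
Step 3: Sat=512-8=504

504


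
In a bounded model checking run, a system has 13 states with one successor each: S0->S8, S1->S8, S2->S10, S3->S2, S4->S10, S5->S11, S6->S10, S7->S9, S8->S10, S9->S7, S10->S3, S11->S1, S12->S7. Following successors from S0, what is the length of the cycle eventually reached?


Trace from S0 until a state repeats:
  S0 -> S8 -> S10 -> S3 -> S2 -> S10
S10 first seen at step 2, revisited at step 5.
Cycle length = 5 - 2 = 3

3


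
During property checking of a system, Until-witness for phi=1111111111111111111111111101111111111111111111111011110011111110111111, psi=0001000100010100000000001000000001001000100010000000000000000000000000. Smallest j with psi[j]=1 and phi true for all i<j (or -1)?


(phi U psi) at 0: need smallest j with psi[j]=1 and phi[i]=1 for all i in [0,j).
Scan from step 0:
  step 0: phi=1, psi=0 -> continue
  step 1: phi=1, psi=0 -> continue
  step 2: phi=1, psi=0 -> continue
  step 3: psi=1 and phi held for [0,3) -> witness found
Witness step = 3

3


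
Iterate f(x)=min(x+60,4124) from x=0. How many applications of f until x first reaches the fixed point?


Step 1: x=0, cap=4124, increment=60
Step 2: x grows by 60 each step until capped at 4124; fixed point is x=4124
Step 3: iterations = ceil(4124/60) = 69

69


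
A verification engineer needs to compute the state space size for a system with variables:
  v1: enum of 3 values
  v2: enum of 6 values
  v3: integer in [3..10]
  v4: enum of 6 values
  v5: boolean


State space = product of domain sizes of all variables.
Domain sizes:
  v1 (enum of 3 values): 3
  v2 (enum of 6 values): 6
  v3 (integer in [3..10]): 8
  v4 (enum of 6 values): 6
  v5 (boolean): 2
Product = 3 * 6 * 8 * 6 * 2 = 1728

1728


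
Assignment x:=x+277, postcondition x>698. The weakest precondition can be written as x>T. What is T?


Formula: wp(x:=E, P) = P[E/x] (substitute E for x in postcondition)
Step 1: Postcondition: x>698
Step 2: Substitute x+277 for x: x+277>698
Step 3: Solve for x: x > 698-277 = 421

421


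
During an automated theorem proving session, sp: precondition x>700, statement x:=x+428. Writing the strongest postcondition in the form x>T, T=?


Formula: sp(P, x:=E) = exists old_x. (x = E[old_x/x]) AND P[old_x/x] (old_x is the value of x before the assignment; eliminate old_x by solving x = E[old_x/x] for old_x)
Step 1: Precondition P: x>700, i.e. old_x > 700
Step 2: Assignment gives x = old_x + 428, so old_x = x - 428
Step 3: Substitute into P: x - 428 > 700
Step 4: Simplify: x > 700+428 = 1128

1128


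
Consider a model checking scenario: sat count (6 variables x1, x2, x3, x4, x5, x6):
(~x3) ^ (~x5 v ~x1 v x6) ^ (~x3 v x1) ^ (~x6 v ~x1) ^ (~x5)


CNF with 5 clauses over 6 vars (64 assignments).
An assignment satisfies CNF iff every clause has >=1 true literal.
Check each row (bits = x1,x2,x3,x4,x5,x6; clause T/F shown):
  row 0 [000000]: clauses=TTTTT -> 1
  row 1 [000001]: clauses=TTTTT -> 1
  row 2 [000010]: clauses=TTTTF -> 0
  row 3 [000011]: clauses=TTTTF -> 0
  row 4 [000100]: clauses=TTTTT -> 1
  (every remaining row is evaluated the same way; all 64 results are listed next)
Full result column, 8 rows per line (x1,x2,x3 fixed per line; x4,x5,x6 runs 000..111 left to right):
  rows 0-7 [x1,x2,x3=000]: 11001100  (ones: 4)
  rows 8-15 [x1,x2,x3=001]: 00000000  (ones: 0)
  rows 16-23 [x1,x2,x3=010]: 11001100  (ones: 4)
  rows 24-31 [x1,x2,x3=011]: 00000000  (ones: 0)
  rows 32-39 [x1,x2,x3=100]: 10001000  (ones: 2)
  rows 40-47 [x1,x2,x3=101]: 00000000  (ones: 0)
  rows 48-55 [x1,x2,x3=110]: 10001000  (ones: 2)
  rows 56-63 [x1,x2,x3=111]: 00000000  (ones: 0)
Satisfying assignments = 4+0+4+0+2+0+2+0 = 12

12


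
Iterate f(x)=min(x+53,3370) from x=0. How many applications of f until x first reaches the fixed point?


Step 1: x=0, cap=3370, increment=53
Step 2: x grows by 53 each step until capped at 3370; fixed point is x=3370
Step 3: iterations = ceil(3370/53) = 64

64


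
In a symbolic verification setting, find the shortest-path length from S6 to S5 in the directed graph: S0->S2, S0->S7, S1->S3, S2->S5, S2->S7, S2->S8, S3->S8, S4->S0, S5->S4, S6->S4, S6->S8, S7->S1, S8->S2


BFS layer-by-layer from S6:
  dist 0: {S6}
  dist 1: {S4, S8}
  dist 2: {S0, S2}
  dist 3: {S5, S7}
  -> S5 reached at distance 3
Shortest path length = 3

3


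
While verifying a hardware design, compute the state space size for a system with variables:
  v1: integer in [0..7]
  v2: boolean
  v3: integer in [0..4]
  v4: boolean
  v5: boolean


State space = product of domain sizes of all variables.
Domain sizes:
  v1 (integer in [0..7]): 8
  v2 (boolean): 2
  v3 (integer in [0..4]): 5
  v4 (boolean): 2
  v5 (boolean): 2
Product = 8 * 2 * 5 * 2 * 2 = 320

320


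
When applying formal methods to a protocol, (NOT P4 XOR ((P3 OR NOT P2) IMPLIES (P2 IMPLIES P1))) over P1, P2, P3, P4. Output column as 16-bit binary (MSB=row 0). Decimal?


Formula: (NOT P4 XOR ((P3 OR NOT P2) IMPLIES (P2 IMPLIES P1))) over P1, P2, P3, P4 (16 rows)
Evaluate each row (bits = P1,P2,P3,P4, MSB first):
  row 0 [0000]: (NOT 0 XOR ((0 OR NOT 0) IMPLIES (0 IMPLIES 0))) -> 0
  row 1 [0001]: (NOT 1 XOR ((0 OR NOT 0) IMPLIES (0 IMPLIES 0))) -> 1
  row 2 [0010]: (NOT 0 XOR ((1 OR NOT 0) IMPLIES (0 IMPLIES 0))) -> 0
  row 3 [0011]: (NOT 1 XOR ((1 OR NOT 0) IMPLIES (0 IMPLIES 0))) -> 1
  row 4 [0100]: (NOT 0 XOR ((0 OR NOT 1) IMPLIES (1 IMPLIES 0))) -> 0
  row 5 [0101]: (NOT 1 XOR ((0 OR NOT 1) IMPLIES (1 IMPLIES 0))) -> 1
  row 6 [0110]: (NOT 0 XOR ((1 OR NOT 1) IMPLIES (1 IMPLIES 0))) -> 1
  row 7 [0111]: (NOT 1 XOR ((1 OR NOT 1) IMPLIES (1 IMPLIES 0))) -> 0
  row 8 [1000]: (NOT 0 XOR ((0 OR NOT 0) IMPLIES (0 IMPLIES 1))) -> 0
  row 9 [1001]: (NOT 1 XOR ((0 OR NOT 0) IMPLIES (0 IMPLIES 1))) -> 1
  row 10 [1010]: (NOT 0 XOR ((1 OR NOT 0) IMPLIES (0 IMPLIES 1))) -> 0
  row 11 [1011]: (NOT 1 XOR ((1 OR NOT 0) IMPLIES (0 IMPLIES 1))) -> 1
  row 12 [1100]: (NOT 0 XOR ((0 OR NOT 1) IMPLIES (1 IMPLIES 1))) -> 0
  row 13 [1101]: (NOT 1 XOR ((0 OR NOT 1) IMPLIES (1 IMPLIES 1))) -> 1
  row 14 [1110]: (NOT 0 XOR ((1 OR NOT 1) IMPLIES (1 IMPLIES 1))) -> 0
  row 15 [1111]: (NOT 1 XOR ((1 OR NOT 1) IMPLIES (1 IMPLIES 1))) -> 1
Full result column, 4 rows per line (P1,P2 fixed per line; P3,P4 runs 00..11 left to right):
  rows 0-3 [P1,P2=00]: 0101  = hex 5
  rows 4-7 [P1,P2=01]: 0110  = hex 6
  rows 8-11 [P1,P2=10]: 0101  = hex 5
  rows 12-15 [P1,P2=11]: 0101  = hex 5
Output column (row 0 .. row 15) = 0101011001010101
Output column grouped in 4s = 0101 0110 0101 0101 = 0x5655
Convert to decimal digit by digit (value = value*16 + digit):
  5 -> 5
  5*16 + 6 = 86
  86*16 + 5 = 1381
  1381*16 + 5 = 22101
Decimal = 22101

22101


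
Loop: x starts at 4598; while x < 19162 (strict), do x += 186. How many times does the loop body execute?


Step 1: x goes from 4598 toward 19162 by 186; the body runs while x<19162, so iterations = ceil((bound-start)/step)
Step 2: Distance=14564
Step 3: ceil(14564/186)=79

79


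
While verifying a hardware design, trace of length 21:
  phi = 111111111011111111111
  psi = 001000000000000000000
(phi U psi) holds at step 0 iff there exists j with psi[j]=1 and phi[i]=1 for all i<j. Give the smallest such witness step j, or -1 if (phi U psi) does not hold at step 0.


(phi U psi) at 0: need smallest j with psi[j]=1 and phi[i]=1 for all i in [0,j).
Scan from step 0:
  step 0: phi=1, psi=0 -> continue
  step 1: phi=1, psi=0 -> continue
  step 2: psi=1 and phi held for [0,2) -> witness found
Witness step = 2

2


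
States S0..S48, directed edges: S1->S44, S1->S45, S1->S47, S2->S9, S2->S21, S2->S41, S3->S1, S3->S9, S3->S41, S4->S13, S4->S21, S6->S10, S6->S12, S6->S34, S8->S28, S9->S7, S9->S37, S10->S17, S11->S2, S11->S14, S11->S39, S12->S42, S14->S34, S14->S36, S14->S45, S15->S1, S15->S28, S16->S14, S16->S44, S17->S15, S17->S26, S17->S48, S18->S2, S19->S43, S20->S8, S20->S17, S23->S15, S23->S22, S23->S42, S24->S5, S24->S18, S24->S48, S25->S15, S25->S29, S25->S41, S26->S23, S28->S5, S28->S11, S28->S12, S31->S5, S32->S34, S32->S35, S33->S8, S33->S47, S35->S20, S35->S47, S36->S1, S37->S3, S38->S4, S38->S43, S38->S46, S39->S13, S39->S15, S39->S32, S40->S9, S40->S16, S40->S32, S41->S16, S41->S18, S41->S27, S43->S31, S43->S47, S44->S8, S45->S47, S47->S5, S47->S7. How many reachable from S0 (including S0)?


BFS from S0:
  layer 0: {S0}
Reachable set: {S0}
Count = 1

1


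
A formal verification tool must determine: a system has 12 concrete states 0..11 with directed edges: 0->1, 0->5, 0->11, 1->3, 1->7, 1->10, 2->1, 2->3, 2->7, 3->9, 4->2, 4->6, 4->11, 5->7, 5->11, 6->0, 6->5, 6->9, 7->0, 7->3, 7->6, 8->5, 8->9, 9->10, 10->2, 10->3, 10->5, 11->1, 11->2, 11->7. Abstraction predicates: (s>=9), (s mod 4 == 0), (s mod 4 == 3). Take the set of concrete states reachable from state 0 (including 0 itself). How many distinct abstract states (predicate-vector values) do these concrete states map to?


BFS from 0:
Concrete reachable: {0, 1, 2, 3, 5, 6, 7, 9, 10, 11}
Abstract via predicates (s>=9), (s mod 4 == 0), (s mod 4 == 3):
  (0,0,0) <- {1, 2, 5, 6}
  (0,0,1) <- {3, 7}
  (0,1,0) <- {0}
  (1,0,0) <- {9, 10}
  (1,0,1) <- {11}
Distinct abstract states = 5

5


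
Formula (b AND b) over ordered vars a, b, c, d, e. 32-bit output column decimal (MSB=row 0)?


Formula: (b AND b) over a, b, c, d, e (32 rows)
Evaluate each row (bits = a,b,c,d,e, MSB first):
  row 0 [00000]: (0 AND 0) -> 0
  row 1 [00001]: (0 AND 0) -> 0
  row 2 [00010]: (0 AND 0) -> 0
  row 3 [00011]: (0 AND 0) -> 0
  row 4 [00100]: (0 AND 0) -> 0
  row 5 [00101]: (0 AND 0) -> 0
  row 6 [00110]: (0 AND 0) -> 0
  row 7 [00111]: (0 AND 0) -> 0
  row 8 [01000]: (1 AND 1) -> 1
  row 9 [01001]: (1 AND 1) -> 1
  row 10 [01010]: (1 AND 1) -> 1
  row 11 [01011]: (1 AND 1) -> 1
  row 12 [01100]: (1 AND 1) -> 1
  row 13 [01101]: (1 AND 1) -> 1
  row 14 [01110]: (1 AND 1) -> 1
  row 15 [01111]: (1 AND 1) -> 1
  row 16 [10000]: (0 AND 0) -> 0
  row 17 [10001]: (0 AND 0) -> 0
  row 18 [10010]: (0 AND 0) -> 0
  row 19 [10011]: (0 AND 0) -> 0
  row 20 [10100]: (0 AND 0) -> 0
  row 21 [10101]: (0 AND 0) -> 0
  row 22 [10110]: (0 AND 0) -> 0
  row 23 [10111]: (0 AND 0) -> 0
  row 24 [11000]: (1 AND 1) -> 1
  row 25 [11001]: (1 AND 1) -> 1
  row 26 [11010]: (1 AND 1) -> 1
  row 27 [11011]: (1 AND 1) -> 1
  row 28 [11100]: (1 AND 1) -> 1
  row 29 [11101]: (1 AND 1) -> 1
  row 30 [11110]: (1 AND 1) -> 1
  row 31 [11111]: (1 AND 1) -> 1
Full result column, 4 rows per line (a,b,c fixed per line; d,e runs 00..11 left to right):
  rows 0-3 [a,b,c=000]: 0000  = hex 0
  rows 4-7 [a,b,c=001]: 0000  = hex 0
  rows 8-11 [a,b,c=010]: 1111  = hex F
  rows 12-15 [a,b,c=011]: 1111  = hex F
  rows 16-19 [a,b,c=100]: 0000  = hex 0
  rows 20-23 [a,b,c=101]: 0000  = hex 0
  rows 24-27 [a,b,c=110]: 1111  = hex F
  rows 28-31 [a,b,c=111]: 1111  = hex F
Output column (row 0 .. row 31) = 00000000111111110000000011111111
Output column grouped in 4s = 0000 0000 1111 1111 0000 0000 1111 1111 = 0x00FF00FF
Convert to decimal digit by digit (value = value*16 + digit):
  0 -> 0
  0*16 + 0 = 0
  0*16 + 15 (F) = 15
  15*16 + 15 (F) = 255
  255*16 + 0 = 4080
  4080*16 + 0 = 65280
  65280*16 + 15 (F) = 1044495
  1044495*16 + 15 (F) = 16711935
Decimal = 16711935

16711935


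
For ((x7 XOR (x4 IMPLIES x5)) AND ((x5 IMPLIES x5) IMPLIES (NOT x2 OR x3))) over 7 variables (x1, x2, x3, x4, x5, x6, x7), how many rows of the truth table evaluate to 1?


Formula: ((x7 XOR (x4 IMPLIES x5)) AND ((x5 IMPLIES x5) IMPLIES (NOT x2 OR x3))) over 7 vars (128 rows)
Evaluate each row (x1, x2, x3, x4, x5, x6, x7 as bits, MSB first):
  row 0 [0000000]: ((0 XOR (0 IMPLIES 0)) AND ((0 IMPLIES 0) IMPLIES (NOT 0 OR 0))) -> 1
  row 1 [0000001]: ((1 XOR (0 IMPLIES 0)) AND ((0 IMPLIES 0) IMPLIES (NOT 0 OR 0))) -> 0
  row 2 [0000010]: ((0 XOR (0 IMPLIES 0)) AND ((0 IMPLIES 0) IMPLIES (NOT 0 OR 0))) -> 1
  row 3 [0000011]: ((1 XOR (0 IMPLIES 0)) AND ((0 IMPLIES 0) IMPLIES (NOT 0 OR 0))) -> 0
  row 4 [0000100]: ((0 XOR (0 IMPLIES 1)) AND ((1 IMPLIES 1) IMPLIES (NOT 0 OR 0))) -> 1
  (every remaining row is evaluated the same way; all 128 results are listed next)
Full result column, 8 rows per line (x1,x2,x3,x4 fixed per line; x5,x6,x7 runs 000..111 left to right):
  rows 0-7 [x1,x2,x3,x4=0000]: 10101010  (ones: 4)
  rows 8-15 [x1,x2,x3,x4=0001]: 01011010  (ones: 4)
  rows 16-23 [x1,x2,x3,x4=0010]: 10101010  (ones: 4)
  rows 24-31 [x1,x2,x3,x4=0011]: 01011010  (ones: 4)
  rows 32-39 [x1,x2,x3,x4=0100]: 00000000  (ones: 0)
  rows 40-47 [x1,x2,x3,x4=0101]: 00000000  (ones: 0)
  rows 48-55 [x1,x2,x3,x4=0110]: 10101010  (ones: 4)
  rows 56-63 [x1,x2,x3,x4=0111]: 01011010  (ones: 4)
  rows 64-71 [x1,x2,x3,x4=1000]: 10101010  (ones: 4)
  rows 72-79 [x1,x2,x3,x4=1001]: 01011010  (ones: 4)
  rows 80-87 [x1,x2,x3,x4=1010]: 10101010  (ones: 4)
  rows 88-95 [x1,x2,x3,x4=1011]: 01011010  (ones: 4)
  rows 96-103 [x1,x2,x3,x4=1100]: 00000000  (ones: 0)
  rows 104-111 [x1,x2,x3,x4=1101]: 00000000  (ones: 0)
  rows 112-119 [x1,x2,x3,x4=1110]: 10101010  (ones: 4)
  rows 120-127 [x1,x2,x3,x4=1111]: 01011010  (ones: 4)
Count of 1-rows = 4+4+4+4+0+0+4+4+4+4+4+4+0+0+4+4 = 48

48


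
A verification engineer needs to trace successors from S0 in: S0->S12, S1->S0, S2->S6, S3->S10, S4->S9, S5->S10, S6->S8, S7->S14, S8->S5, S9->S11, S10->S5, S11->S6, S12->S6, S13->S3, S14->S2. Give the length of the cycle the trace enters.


Trace from S0 until a state repeats:
  S0 -> S12 -> S6 -> S8 -> S5 -> S10 -> S5
S5 first seen at step 4, revisited at step 6.
Cycle length = 6 - 4 = 2

2


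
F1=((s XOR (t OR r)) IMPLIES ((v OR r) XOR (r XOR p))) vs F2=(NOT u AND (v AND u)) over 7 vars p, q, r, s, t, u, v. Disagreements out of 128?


F1 = ((s XOR (t OR r)) IMPLIES ((v OR r) XOR (r XOR p)))
F2 = (NOT u AND (v AND u))
Evaluate both on each of 128 rows (bits = p,q,r,s,t,u,v):
  row 0 [0000000]: F1=1 F2=0 (differ) -> 1
  row 1 [0000001]: F1=1 F2=0 (differ) -> 1
  row 2 [0000010]: F1=1 F2=0 (differ) -> 1
  row 3 [0000011]: F1=1 F2=0 (differ) -> 1
  row 4 [0000100]: F1=0 F2=0 -> 0
  (every remaining row is evaluated the same way; all 128 results are listed next)
Full result column, 8 rows per line (p,q,r,s fixed per line; t,u,v runs 000..111 left to right):
  rows 0-7 [p,q,r,s=0000]: 11110101  (ones: 6)
  rows 8-15 [p,q,r,s=0001]: 01011111  (ones: 6)
  rows 16-23 [p,q,r,s=0010]: 00000000  (ones: 0)
  rows 24-31 [p,q,r,s=0011]: 11111111  (ones: 8)
  rows 32-39 [p,q,r,s=0100]: 11110101  (ones: 6)
  rows 40-47 [p,q,r,s=0101]: 01011111  (ones: 6)
  rows 48-55 [p,q,r,s=0110]: 00000000  (ones: 0)
  rows 56-63 [p,q,r,s=0111]: 11111111  (ones: 8)
  rows 64-71 [p,q,r,s=1000]: 11111010  (ones: 6)
  rows 72-79 [p,q,r,s=1001]: 10101111  (ones: 6)
  rows 80-87 [p,q,r,s=1010]: 11111111  (ones: 8)
  rows 88-95 [p,q,r,s=1011]: 11111111  (ones: 8)
  rows 96-103 [p,q,r,s=1100]: 11111010  (ones: 6)
  rows 104-111 [p,q,r,s=1101]: 10101111  (ones: 6)
  rows 112-119 [p,q,r,s=1110]: 11111111  (ones: 8)
  rows 120-127 [p,q,r,s=1111]: 11111111  (ones: 8)
Disagreements = 6+6+0+8+6+6+0+8+6+6+8+8+6+6+8+8 = 96

96
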